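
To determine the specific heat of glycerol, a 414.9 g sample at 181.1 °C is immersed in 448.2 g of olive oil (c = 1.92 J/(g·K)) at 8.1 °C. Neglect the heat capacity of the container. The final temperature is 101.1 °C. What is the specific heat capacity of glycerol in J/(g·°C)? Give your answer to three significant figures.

c = 2.41 J/(g·°C)

q_gained = (448.2 × 1.92) × (101.1 − 8.1) = 80030 J
q_lost = 414.9 × c × (181.1 − 101.1) = 33192 c
Set equal: c = 80030 / 33192 = 2.41 J/(g·°C)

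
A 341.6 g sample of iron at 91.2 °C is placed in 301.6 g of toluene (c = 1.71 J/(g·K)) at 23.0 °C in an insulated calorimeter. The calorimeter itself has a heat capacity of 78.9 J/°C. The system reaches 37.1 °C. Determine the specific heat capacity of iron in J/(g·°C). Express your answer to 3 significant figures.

q_gained = (301.6 × 1.71 + 78.9) × (37.1 − 23.0) = 8384 J
q_lost = 341.6 × c × (91.2 − 37.1) = 18480.56 c
Set equal: c = 8384 / 18480.56 = 0.454 J/(g·°C)

c = 0.454 J/(g·°C)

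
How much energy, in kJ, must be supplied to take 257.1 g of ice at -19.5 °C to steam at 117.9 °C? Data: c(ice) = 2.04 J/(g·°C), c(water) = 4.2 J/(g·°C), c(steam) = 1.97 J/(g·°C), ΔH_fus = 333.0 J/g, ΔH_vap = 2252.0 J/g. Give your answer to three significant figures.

q1 (heat ice -19.5→0.0 °C): 257.1 × 2.04 × 19.5 = 10227 J
q2 (melt at 0 °C): 257.1 × 333.0 = 85614 J
q3 (heat water 0.0→100.0 °C): 257.1 × 4.2 × 100.0 = 107982 J
q4 (vaporize at 100 °C): 257.1 × 2252.0 = 578989 J
q5 (heat steam 100.0→117.9 °C): 257.1 × 1.97 × 17.9 = 9066 J
Total: 10227 + 85614 + 107982 + 578989 + 9066 = 791878 J = 792 kJ

q = 792 kJ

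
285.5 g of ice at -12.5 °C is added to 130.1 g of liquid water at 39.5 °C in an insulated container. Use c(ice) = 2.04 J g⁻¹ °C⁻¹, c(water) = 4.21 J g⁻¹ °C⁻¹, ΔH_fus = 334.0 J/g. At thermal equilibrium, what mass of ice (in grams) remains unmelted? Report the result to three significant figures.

m_ice remaining = 243 g

Heat to warm all ice to 0 °C: 285.5×2.04×12.5 = 7280.3 J
Heat released by water cooling to 0 °C: 130.1×4.21×39.5 = 21635 J
21635 J < 7280.3 + 285.5×334.0 = 102637.3 J, so not all ice melts; final T = 0 °C.
Heat left for melting: 21635 − 7280.3 = 14354.7 J
Mass melted = 14354.7 / 334.0 = 42.98 g
Ice remaining = 285.5 − 42.98 = 242.52 g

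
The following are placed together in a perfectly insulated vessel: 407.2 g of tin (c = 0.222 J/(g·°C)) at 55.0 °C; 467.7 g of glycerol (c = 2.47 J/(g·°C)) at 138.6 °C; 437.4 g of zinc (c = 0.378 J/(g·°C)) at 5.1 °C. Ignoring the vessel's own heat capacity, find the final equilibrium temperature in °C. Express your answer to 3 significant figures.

Σ mᵢcᵢ(T − Tᵢ) = 0  ⇒  T = Σ mᵢcᵢTᵢ / Σ mᵢcᵢ
Σ mᵢcᵢ = 407.2×0.222 + 467.7×2.47 + 437.4×0.378 = 1410.9546
Σ mᵢcᵢTᵢ = 90.3984×55.0 + 1155.219×138.6 + 165.3372×5.1 = 165930
T = 165930 / 1410.9546 = 117.6 °C

T_f = 118 °C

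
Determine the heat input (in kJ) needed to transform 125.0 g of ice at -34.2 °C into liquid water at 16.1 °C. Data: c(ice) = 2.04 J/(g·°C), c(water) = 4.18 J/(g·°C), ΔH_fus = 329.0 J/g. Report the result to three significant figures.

q1 (heat ice -34.2→0.0 °C): 125.0 × 2.04 × 34.2 = 8721 J
q2 (melt at 0 °C): 125.0 × 329.0 = 41125 J
q3 (heat water 0.0→16.1 °C): 125.0 × 4.18 × 16.1 = 8412 J
Total: 8721 + 41125 + 8412 = 58258 J = 58.3 kJ

q = 58.3 kJ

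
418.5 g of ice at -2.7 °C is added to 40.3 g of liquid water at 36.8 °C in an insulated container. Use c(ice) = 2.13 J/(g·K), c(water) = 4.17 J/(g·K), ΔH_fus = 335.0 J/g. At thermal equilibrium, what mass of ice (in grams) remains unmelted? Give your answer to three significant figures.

m_ice remaining = 407 g

Heat to warm all ice to 0 °C: 418.5×2.13×2.7 = 2406.8 J
Heat released by water cooling to 0 °C: 40.3×4.17×36.8 = 6184.3 J
6184.3 J < 2406.8 + 418.5×335.0 = 142604.3 J, so not all ice melts; final T = 0 °C.
Heat left for melting: 6184.3 − 2406.8 = 3777.5 J
Mass melted = 3777.5 / 335.0 = 11.28 g
Ice remaining = 418.5 − 11.28 = 407.22 g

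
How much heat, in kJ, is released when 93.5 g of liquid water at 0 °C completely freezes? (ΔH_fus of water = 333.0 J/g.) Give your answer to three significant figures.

q = 31.1 kJ

q = m × ΔH_fus = 93.5 × 333.0 = 31140 J = 31.1 kJ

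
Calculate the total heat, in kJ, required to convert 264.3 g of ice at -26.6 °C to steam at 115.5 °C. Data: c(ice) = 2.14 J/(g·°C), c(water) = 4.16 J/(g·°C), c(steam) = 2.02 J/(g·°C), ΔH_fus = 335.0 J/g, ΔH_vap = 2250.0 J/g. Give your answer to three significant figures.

q = 816 kJ

q1 (heat ice -26.6→0.0 °C): 264.3 × 2.14 × 26.6 = 15045 J
q2 (melt at 0 °C): 264.3 × 335.0 = 88541 J
q3 (heat water 0.0→100.0 °C): 264.3 × 4.16 × 100.0 = 109949 J
q4 (vaporize at 100 °C): 264.3 × 2250.0 = 594675 J
q5 (heat steam 100.0→115.5 °C): 264.3 × 2.02 × 15.5 = 8275 J
Total: 15045 + 88541 + 109949 + 594675 + 8275 = 816485 J = 816 kJ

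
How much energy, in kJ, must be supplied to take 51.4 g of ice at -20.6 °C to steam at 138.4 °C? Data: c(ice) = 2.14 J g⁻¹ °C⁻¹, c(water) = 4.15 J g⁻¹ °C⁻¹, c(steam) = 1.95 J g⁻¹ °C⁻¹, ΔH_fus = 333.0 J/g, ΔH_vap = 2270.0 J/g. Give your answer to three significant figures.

q1 (heat ice -20.6→0.0 °C): 51.4 × 2.14 × 20.6 = 2266 J
q2 (melt at 0 °C): 51.4 × 333.0 = 17116 J
q3 (heat water 0.0→100.0 °C): 51.4 × 4.15 × 100.0 = 21331 J
q4 (vaporize at 100 °C): 51.4 × 2270.0 = 116678 J
q5 (heat steam 100.0→138.4 °C): 51.4 × 1.95 × 38.4 = 3849 J
Total: 2266 + 17116 + 21331 + 116678 + 3849 = 161240 J = 161 kJ

q = 161 kJ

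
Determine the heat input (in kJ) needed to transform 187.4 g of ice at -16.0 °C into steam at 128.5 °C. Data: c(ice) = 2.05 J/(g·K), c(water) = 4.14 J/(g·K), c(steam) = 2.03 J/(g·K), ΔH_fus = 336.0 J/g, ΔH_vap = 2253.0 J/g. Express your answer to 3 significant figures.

q = 580 kJ

q1 (heat ice -16.0→0.0 °C): 187.4 × 2.05 × 16.0 = 6147 J
q2 (melt at 0 °C): 187.4 × 336.0 = 62966 J
q3 (heat water 0.0→100.0 °C): 187.4 × 4.14 × 100.0 = 77584 J
q4 (vaporize at 100 °C): 187.4 × 2253.0 = 422212 J
q5 (heat steam 100.0→128.5 °C): 187.4 × 2.03 × 28.5 = 10842 J
Total: 6147 + 62966 + 77584 + 422212 + 10842 = 579751 J = 580 kJ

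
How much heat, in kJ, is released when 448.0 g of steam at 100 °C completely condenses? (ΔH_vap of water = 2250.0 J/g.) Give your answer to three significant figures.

q = m × ΔH_vap = 448.0 × 2250.0 = 1008000 J = 1010 kJ

q = 1010 kJ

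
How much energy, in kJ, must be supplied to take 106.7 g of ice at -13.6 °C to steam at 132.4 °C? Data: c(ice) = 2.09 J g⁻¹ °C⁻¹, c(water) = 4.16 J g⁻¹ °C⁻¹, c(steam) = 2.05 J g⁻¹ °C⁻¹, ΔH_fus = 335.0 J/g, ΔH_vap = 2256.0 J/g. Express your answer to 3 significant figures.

q = 331 kJ

q1 (heat ice -13.6→0.0 °C): 106.7 × 2.09 × 13.6 = 3033 J
q2 (melt at 0 °C): 106.7 × 335.0 = 35745 J
q3 (heat water 0.0→100.0 °C): 106.7 × 4.16 × 100.0 = 44387 J
q4 (vaporize at 100 °C): 106.7 × 2256.0 = 240715 J
q5 (heat steam 100.0→132.4 °C): 106.7 × 2.05 × 32.4 = 7087 J
Total: 3033 + 35745 + 44387 + 240715 + 7087 = 330967 J = 331 kJ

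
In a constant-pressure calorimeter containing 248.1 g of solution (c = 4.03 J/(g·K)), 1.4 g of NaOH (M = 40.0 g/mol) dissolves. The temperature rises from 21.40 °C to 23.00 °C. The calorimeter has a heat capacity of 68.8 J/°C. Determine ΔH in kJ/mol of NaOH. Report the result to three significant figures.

ΔH = -48.9 kJ/mol

|ΔT| = |23.00 − 21.40| = 1.60 °C
|q_surr| = (248.1 × 4.03 + 68.8) × 1.60 = 1068.643 × 1.60 = 1710 J
n(NaOH) = 1.4 / 40.0 = 0.03500 mol
Temperature rose, so q_rxn = −|q_surr| = -1.710 kJ
ΔH = q_rxn / n = -48.86 kJ/mol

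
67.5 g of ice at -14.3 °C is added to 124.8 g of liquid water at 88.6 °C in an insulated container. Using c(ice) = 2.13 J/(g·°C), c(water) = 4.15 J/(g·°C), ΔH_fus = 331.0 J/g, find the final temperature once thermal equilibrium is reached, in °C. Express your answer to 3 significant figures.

T_f = 26.9 °C

Heat to bring ice to 0 °C and melt it: q₁ = 67.5×2.13×14.3 + 67.5×331.0 = 24398 J
Heat the water can supply cooling to 0 °C: 124.8×4.15×88.6 = 45887.7 J > q₁, so all ice melts.
Energy balance: 124.8×4.15×(88.6 − T) = 24398 + 67.5×4.15×(T − 0)
517.92(88.6 − T) = 24398 + 280.125 T
45887.7 − 24398 = 798.045 T
T = 21489.7 / 798.045 = 26.93 °C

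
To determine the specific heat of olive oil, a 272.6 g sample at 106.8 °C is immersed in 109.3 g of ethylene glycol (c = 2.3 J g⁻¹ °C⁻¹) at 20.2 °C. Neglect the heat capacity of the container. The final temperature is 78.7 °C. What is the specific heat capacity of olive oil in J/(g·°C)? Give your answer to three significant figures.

q_gained = (109.3 × 2.3) × (78.7 − 20.2) = 14710 J
q_lost = 272.6 × c × (106.8 − 78.7) = 7660.06 c
Set equal: c = 14710 / 7660.06 = 1.92 J/(g·°C)

c = 1.92 J/(g·°C)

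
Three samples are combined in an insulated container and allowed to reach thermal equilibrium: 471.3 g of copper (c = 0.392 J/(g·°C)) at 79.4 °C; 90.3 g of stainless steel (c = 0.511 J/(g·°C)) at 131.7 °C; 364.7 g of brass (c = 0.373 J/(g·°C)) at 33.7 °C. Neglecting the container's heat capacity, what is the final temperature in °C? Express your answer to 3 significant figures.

Σ mᵢcᵢ(T − Tᵢ) = 0  ⇒  T = Σ mᵢcᵢTᵢ / Σ mᵢcᵢ
Σ mᵢcᵢ = 471.3×0.392 + 90.3×0.511 + 364.7×0.373 = 366.9260
Σ mᵢcᵢTᵢ = 184.7496×79.4 + 46.1433×131.7 + 136.0331×33.7 = 25331
T = 25331 / 366.9260 = 69.04 °C

T_f = 69.0 °C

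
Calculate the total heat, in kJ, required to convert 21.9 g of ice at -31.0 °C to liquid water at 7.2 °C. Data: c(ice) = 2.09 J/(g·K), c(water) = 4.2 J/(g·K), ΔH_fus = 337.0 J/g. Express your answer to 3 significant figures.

q1 (heat ice -31.0→0.0 °C): 21.9 × 2.09 × 31.0 = 1419 J
q2 (melt at 0 °C): 21.9 × 337.0 = 7380 J
q3 (heat water 0.0→7.2 °C): 21.9 × 4.2 × 7.2 = 662 J
Total: 1419 + 7380 + 662 = 9461 J = 9.46 kJ

q = 9.46 kJ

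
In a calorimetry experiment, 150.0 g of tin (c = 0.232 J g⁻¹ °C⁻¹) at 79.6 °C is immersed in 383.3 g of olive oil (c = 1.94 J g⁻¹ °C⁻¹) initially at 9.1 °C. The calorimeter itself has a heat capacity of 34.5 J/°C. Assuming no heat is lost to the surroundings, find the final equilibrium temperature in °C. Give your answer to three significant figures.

T_f = 12.1 °C

Heat lost by tin = heat gained by olive oil + calorimeter.
(150.0)(0.232)(79.6 − T) = [(383.3)(1.94) + 34.5](T − 9.1)
34.8 (79.6 − T) = 778.102 (T − 9.1)
2770.1 − 34.8 T = 778.102 T − 7080.7
9850.8 = 812.902 T
T = 12.12 °C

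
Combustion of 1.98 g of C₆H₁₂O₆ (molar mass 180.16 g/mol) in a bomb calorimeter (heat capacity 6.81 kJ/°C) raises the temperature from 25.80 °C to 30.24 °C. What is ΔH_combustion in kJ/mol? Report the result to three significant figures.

ΔT = 30.24 − 25.80 = 4.44 °C
q_cal = C_cal × ΔT = 6.81 × 4.44 = 30.2364 kJ
n = 1.98 / 180.16 = 0.01099 mol
q_rxn = −q_cal = -30.2364 kJ
ΔH = -30.2364 / 0.01099 = -2751 kJ/mol

ΔH = -2750 kJ/mol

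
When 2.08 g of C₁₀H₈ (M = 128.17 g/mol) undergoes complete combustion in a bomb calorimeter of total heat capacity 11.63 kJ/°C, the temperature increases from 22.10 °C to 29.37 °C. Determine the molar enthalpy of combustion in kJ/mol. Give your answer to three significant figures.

ΔT = 29.37 − 22.10 = 7.27 °C
q_cal = C_cal × ΔT = 11.63 × 7.27 = 84.5501 kJ
n = 2.08 / 128.17 = 0.01623 mol
q_rxn = −q_cal = -84.5501 kJ
ΔH = -84.5501 / 0.01623 = -5209 kJ/mol

ΔH = -5210 kJ/mol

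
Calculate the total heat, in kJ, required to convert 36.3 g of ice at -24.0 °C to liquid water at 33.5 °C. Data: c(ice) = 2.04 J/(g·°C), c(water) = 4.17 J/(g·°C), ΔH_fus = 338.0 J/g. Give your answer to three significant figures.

q = 19.1 kJ

q1 (heat ice -24.0→0.0 °C): 36.3 × 2.04 × 24.0 = 1777 J
q2 (melt at 0 °C): 36.3 × 338.0 = 12269 J
q3 (heat water 0.0→33.5 °C): 36.3 × 4.17 × 33.5 = 5071 J
Total: 1777 + 12269 + 5071 = 19117 J = 19.1 kJ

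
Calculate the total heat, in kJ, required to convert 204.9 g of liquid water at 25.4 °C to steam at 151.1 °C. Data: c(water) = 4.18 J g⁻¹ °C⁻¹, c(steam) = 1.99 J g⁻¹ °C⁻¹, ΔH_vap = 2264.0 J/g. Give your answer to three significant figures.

q = 549 kJ

q1 (heat water 25.4→100.0 °C): 204.9 × 4.18 × 74.6 = 63894 J
q2 (vaporize at 100 °C): 204.9 × 2264.0 = 463894 J
q3 (heat steam 100.0→151.1 °C): 204.9 × 1.99 × 51.1 = 20836 J
Total: 63894 + 463894 + 20836 = 548624 J = 549 kJ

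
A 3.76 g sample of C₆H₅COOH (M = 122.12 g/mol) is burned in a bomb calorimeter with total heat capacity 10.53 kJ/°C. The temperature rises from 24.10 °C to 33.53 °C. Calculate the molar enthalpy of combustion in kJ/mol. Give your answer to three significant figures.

ΔH = -3230 kJ/mol

ΔT = 33.53 − 24.10 = 9.43 °C
q_cal = C_cal × ΔT = 10.53 × 9.43 = 99.2979 kJ
n = 3.76 / 122.12 = 0.03079 mol
q_rxn = −q_cal = -99.2979 kJ
ΔH = -99.2979 / 0.03079 = -3225 kJ/mol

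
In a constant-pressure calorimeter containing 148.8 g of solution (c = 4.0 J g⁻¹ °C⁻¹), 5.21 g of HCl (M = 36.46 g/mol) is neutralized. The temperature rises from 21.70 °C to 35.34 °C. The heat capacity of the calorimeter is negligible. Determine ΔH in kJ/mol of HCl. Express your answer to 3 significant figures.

|ΔT| = |35.34 − 21.70| = 13.64 °C
|q_surr| = (148.8 × 4.0) × 13.64 = 595.2 × 13.64 = 8119 J
n(HCl) = 5.21 / 36.46 = 0.1429 mol
Temperature rose, so q_rxn = −|q_surr| = -8.119 kJ
ΔH = q_rxn / n = -56.82 kJ/mol

ΔH = -56.8 kJ/mol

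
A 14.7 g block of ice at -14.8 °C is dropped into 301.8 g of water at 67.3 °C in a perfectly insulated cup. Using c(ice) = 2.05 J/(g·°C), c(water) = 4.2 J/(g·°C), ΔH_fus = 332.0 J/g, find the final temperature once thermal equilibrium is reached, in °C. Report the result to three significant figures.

Heat to bring ice to 0 °C and melt it: q₁ = 14.7×2.05×14.8 + 14.7×332.0 = 5326.4 J
Heat the water can supply cooling to 0 °C: 301.8×4.2×67.3 = 85306.8 J > q₁, so all ice melts.
Energy balance: 301.8×4.2×(67.3 − T) = 5326.4 + 14.7×4.2×(T − 0)
1267.56(67.3 − T) = 5326.4 + 61.74 T
85306.8 − 5326.4 = 1329.30 T
T = 79980.4 / 1329.30 = 60.17 °C

T_f = 60.2 °C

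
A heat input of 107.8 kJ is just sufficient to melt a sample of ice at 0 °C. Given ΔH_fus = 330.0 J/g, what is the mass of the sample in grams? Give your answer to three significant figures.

m = 327 g

m = q / ΔH_fus = 107800 J / 330.0 J/g = 327 g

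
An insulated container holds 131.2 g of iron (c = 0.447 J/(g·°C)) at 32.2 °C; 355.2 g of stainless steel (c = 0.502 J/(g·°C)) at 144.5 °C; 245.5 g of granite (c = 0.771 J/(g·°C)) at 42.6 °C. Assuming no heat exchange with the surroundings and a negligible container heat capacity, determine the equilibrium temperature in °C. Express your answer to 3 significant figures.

T_f = 83.8 °C

Σ mᵢcᵢ(T − Tᵢ) = 0  ⇒  T = Σ mᵢcᵢTᵢ / Σ mᵢcᵢ
Σ mᵢcᵢ = 131.2×0.447 + 355.2×0.502 + 245.5×0.771 = 426.2373
Σ mᵢcᵢTᵢ = 58.6464×32.2 + 178.3104×144.5 + 189.2805×42.6 = 35718
T = 35718 / 426.2373 = 83.80 °C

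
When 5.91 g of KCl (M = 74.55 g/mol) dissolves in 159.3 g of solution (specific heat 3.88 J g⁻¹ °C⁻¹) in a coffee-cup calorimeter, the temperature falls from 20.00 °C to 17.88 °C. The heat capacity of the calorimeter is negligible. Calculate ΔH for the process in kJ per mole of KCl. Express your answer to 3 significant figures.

ΔH = 16.5 kJ/mol

|ΔT| = |17.88 − 20.00| = 2.12 °C
|q_surr| = (159.3 × 3.88) × 2.12 = 618.084 × 2.12 = 1310 J
n(KCl) = 5.91 / 74.55 = 0.07928 mol
Temperature fell, so q_rxn = +|q_surr| = 1.310 kJ
ΔH = q_rxn / n = 16.52 kJ/mol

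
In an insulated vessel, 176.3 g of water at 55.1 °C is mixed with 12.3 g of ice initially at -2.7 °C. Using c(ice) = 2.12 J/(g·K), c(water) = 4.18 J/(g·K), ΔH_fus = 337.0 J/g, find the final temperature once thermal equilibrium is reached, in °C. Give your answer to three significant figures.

Heat to bring ice to 0 °C and melt it: q₁ = 12.3×2.12×2.7 + 12.3×337.0 = 4215.5 J
Heat the water can supply cooling to 0 °C: 176.3×4.18×55.1 = 40605.1 J > q₁, so all ice melts.
Energy balance: 176.3×4.18×(55.1 − T) = 4215.5 + 12.3×4.18×(T − 0)
736.934(55.1 − T) = 4215.5 + 51.414 T
40605.1 − 4215.5 = 788.348 T
T = 36389.6 / 788.348 = 46.16 °C

T_f = 46.2 °C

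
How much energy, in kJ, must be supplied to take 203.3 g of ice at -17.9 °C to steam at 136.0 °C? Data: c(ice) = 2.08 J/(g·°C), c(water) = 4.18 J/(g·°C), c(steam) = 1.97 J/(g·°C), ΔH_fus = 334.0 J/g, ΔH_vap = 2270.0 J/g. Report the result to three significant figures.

q1 (heat ice -17.9→0.0 °C): 203.3 × 2.08 × 17.9 = 7569 J
q2 (melt at 0 °C): 203.3 × 334.0 = 67902 J
q3 (heat water 0.0→100.0 °C): 203.3 × 4.18 × 100.0 = 84979 J
q4 (vaporize at 100 °C): 203.3 × 2270.0 = 461491 J
q5 (heat steam 100.0→136.0 °C): 203.3 × 1.97 × 36.0 = 14418 J
Total: 7569 + 67902 + 84979 + 461491 + 14418 = 636359 J = 636 kJ

q = 636 kJ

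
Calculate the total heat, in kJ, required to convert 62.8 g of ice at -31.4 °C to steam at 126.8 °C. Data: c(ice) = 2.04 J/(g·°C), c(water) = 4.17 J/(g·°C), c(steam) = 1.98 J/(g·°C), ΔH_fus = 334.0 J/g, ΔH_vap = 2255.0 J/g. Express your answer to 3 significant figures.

q = 196 kJ

q1 (heat ice -31.4→0.0 °C): 62.8 × 2.04 × 31.4 = 4023 J
q2 (melt at 0 °C): 62.8 × 334.0 = 20975 J
q3 (heat water 0.0→100.0 °C): 62.8 × 4.17 × 100.0 = 26188 J
q4 (vaporize at 100 °C): 62.8 × 2255.0 = 141614 J
q5 (heat steam 100.0→126.8 °C): 62.8 × 1.98 × 26.8 = 3332 J
Total: 4023 + 20975 + 26188 + 141614 + 3332 = 196132 J = 196 kJ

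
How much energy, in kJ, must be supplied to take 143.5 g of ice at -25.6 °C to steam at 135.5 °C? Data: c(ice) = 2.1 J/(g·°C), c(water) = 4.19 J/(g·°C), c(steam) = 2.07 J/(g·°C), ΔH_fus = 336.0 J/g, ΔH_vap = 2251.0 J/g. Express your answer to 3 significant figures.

q = 450 kJ

q1 (heat ice -25.6→0.0 °C): 143.5 × 2.1 × 25.6 = 7715 J
q2 (melt at 0 °C): 143.5 × 336.0 = 48216 J
q3 (heat water 0.0→100.0 °C): 143.5 × 4.19 × 100.0 = 60127 J
q4 (vaporize at 100 °C): 143.5 × 2251.0 = 323019 J
q5 (heat steam 100.0→135.5 °C): 143.5 × 2.07 × 35.5 = 10545 J
Total: 7715 + 48216 + 60127 + 323019 + 10545 = 449622 J = 450 kJ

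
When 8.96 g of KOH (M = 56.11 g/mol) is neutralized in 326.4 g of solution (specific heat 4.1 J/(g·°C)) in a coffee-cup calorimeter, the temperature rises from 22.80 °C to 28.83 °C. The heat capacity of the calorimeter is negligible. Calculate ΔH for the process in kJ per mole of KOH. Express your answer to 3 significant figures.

|ΔT| = |28.83 − 22.80| = 6.03 °C
|q_surr| = (326.4 × 4.1) × 6.03 = 1338.24 × 6.03 = 8070 J
n(KOH) = 8.96 / 56.11 = 0.1597 mol
Temperature rose, so q_rxn = −|q_surr| = -8.070 kJ
ΔH = q_rxn / n = -50.53 kJ/mol

ΔH = -50.5 kJ/mol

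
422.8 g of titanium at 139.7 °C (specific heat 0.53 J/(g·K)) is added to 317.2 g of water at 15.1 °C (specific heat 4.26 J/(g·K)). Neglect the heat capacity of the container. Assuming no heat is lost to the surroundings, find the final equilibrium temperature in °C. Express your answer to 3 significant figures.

T_f = 32.8 °C

Heat lost by titanium = heat gained by water.
(422.8)(0.53)(139.7 − T) = (317.2)(4.26)(T − 15.1)
224.084 (139.7 − T) = 1351.272 (T − 15.1)
31305 − 224.084 T = 1351.272 T − 20404
51709 = 1575.356 T
T = 32.82 °C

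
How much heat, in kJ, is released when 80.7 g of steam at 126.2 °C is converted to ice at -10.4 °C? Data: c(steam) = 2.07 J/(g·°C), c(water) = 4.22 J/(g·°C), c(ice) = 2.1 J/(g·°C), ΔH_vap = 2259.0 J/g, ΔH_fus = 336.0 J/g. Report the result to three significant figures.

q = 250 kJ

q1 (cool steam 126.2→100 °C): 80.7 × 2.07 × 26.2 = 4377 J
q2 (condense at 100 °C): 80.7 × 2259.0 = 182301 J
q3 (cool water 100→0 °C): 80.7 × 4.22 × 100.0 = 34055 J
q4 (freeze at 0 °C): 80.7 × 336.0 = 27115 J
q5 (cool ice 0→-10.4 °C): 80.7 × 2.1 × 10.4 = 1762 J
Total: 4377 + 182301 + 34055 + 27115 + 1762 = 249610 J = 250 kJ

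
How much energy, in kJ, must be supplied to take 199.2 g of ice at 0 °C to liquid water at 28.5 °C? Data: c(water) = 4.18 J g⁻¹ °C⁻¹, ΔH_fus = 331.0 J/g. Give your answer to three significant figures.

q1 (melt at 0 °C): 199.2 × 331.0 = 65935 J
q2 (heat water 0.0→28.5 °C): 199.2 × 4.18 × 28.5 = 23731 J
Total: 65935 + 23731 = 89666 J = 89.7 kJ

q = 89.7 kJ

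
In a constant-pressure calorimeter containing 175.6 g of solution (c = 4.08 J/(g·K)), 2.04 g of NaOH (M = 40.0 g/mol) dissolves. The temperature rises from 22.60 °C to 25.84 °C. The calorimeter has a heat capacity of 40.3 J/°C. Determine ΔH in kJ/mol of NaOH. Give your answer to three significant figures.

ΔH = -48.1 kJ/mol

|ΔT| = |25.84 − 22.60| = 3.24 °C
|q_surr| = (175.6 × 4.08 + 40.3) × 3.24 = 756.748 × 3.24 = 2452 J
n(NaOH) = 2.04 / 40.0 = 0.05100 mol
Temperature rose, so q_rxn = −|q_surr| = -2.452 kJ
ΔH = q_rxn / n = -48.08 kJ/mol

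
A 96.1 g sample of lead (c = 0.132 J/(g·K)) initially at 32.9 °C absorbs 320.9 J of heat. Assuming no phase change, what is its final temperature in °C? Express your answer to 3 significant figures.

ΔT = q / (m c) = 320.9 / (96.1 × 0.132) = 25.30 °C
T_f = 32.9 + 25.30 = 58.20 °C

T_f = 58.2 °C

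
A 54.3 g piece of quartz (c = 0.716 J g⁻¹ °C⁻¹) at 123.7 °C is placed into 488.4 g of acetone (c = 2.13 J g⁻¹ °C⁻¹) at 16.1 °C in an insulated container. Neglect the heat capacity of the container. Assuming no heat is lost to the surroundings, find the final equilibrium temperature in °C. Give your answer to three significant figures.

T_f = 20.0 °C

Heat lost by quartz = heat gained by acetone.
(54.3)(0.716)(123.7 − T) = (488.4)(2.13)(T − 16.1)
38.8788 (123.7 − T) = 1040.292 (T − 16.1)
4809.3 − 38.8788 T = 1040.292 T − 16749
21558.3 = 1079.1708 T
T = 19.98 °C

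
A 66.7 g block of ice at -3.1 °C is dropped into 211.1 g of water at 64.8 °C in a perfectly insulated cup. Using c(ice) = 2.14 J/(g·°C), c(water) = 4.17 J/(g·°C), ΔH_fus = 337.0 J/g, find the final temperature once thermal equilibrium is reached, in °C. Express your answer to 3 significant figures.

Heat to bring ice to 0 °C and melt it: q₁ = 66.7×2.14×3.1 + 66.7×337.0 = 22920 J
Heat the water can supply cooling to 0 °C: 211.1×4.17×64.8 = 57042.6 J > q₁, so all ice melts.
Energy balance: 211.1×4.17×(64.8 − T) = 22920 + 66.7×4.17×(T − 0)
880.287(64.8 − T) = 22920 + 278.139 T
57042.6 − 22920 = 1158.426 T
T = 34122.6 / 1158.426 = 29.46 °C

T_f = 29.5 °C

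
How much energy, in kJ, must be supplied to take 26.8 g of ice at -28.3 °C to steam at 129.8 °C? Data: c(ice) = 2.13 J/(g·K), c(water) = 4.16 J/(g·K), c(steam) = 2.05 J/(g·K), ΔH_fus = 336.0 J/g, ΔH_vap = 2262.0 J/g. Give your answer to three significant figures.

q1 (heat ice -28.3→0.0 °C): 26.8 × 2.13 × 28.3 = 1615 J
q2 (melt at 0 °C): 26.8 × 336.0 = 9005 J
q3 (heat water 0.0→100.0 °C): 26.8 × 4.16 × 100.0 = 11149 J
q4 (vaporize at 100 °C): 26.8 × 2262.0 = 60622 J
q5 (heat steam 100.0→129.8 °C): 26.8 × 2.05 × 29.8 = 1637 J
Total: 1615 + 9005 + 11149 + 60622 + 1637 = 84028 J = 84.0 kJ

q = 84.0 kJ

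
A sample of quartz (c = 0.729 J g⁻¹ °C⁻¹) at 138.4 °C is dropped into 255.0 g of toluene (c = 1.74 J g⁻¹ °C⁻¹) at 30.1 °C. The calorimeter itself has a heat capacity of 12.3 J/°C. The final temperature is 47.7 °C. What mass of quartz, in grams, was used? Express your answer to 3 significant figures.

m = 121 g

q_gained = (255.0 × 1.74 + 12.3) × (47.7 − 30.1) = 8026 J
q_lost = m × 0.729 × (138.4 − 47.7) = 66.1203 m
m = 8026 / 66.1203 = 121 g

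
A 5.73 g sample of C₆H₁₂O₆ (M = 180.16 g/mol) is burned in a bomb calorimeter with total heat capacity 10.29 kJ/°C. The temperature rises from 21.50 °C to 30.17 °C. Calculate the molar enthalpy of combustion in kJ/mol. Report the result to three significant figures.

ΔH = -2810 kJ/mol

ΔT = 30.17 − 21.50 = 8.67 °C
q_cal = C_cal × ΔT = 10.29 × 8.67 = 89.2143 kJ
n = 5.73 / 180.16 = 0.031805 mol
q_rxn = −q_cal = -89.2143 kJ
ΔH = -89.2143 / 0.031805 = -2805 kJ/mol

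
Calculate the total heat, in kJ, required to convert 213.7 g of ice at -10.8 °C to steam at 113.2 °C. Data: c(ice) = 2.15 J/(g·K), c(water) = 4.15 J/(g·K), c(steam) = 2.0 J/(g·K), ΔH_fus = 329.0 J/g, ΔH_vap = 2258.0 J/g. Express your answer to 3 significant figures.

q = 652 kJ

q1 (heat ice -10.8→0.0 °C): 213.7 × 2.15 × 10.8 = 4962 J
q2 (melt at 0 °C): 213.7 × 329.0 = 70307 J
q3 (heat water 0.0→100.0 °C): 213.7 × 4.15 × 100.0 = 88686 J
q4 (vaporize at 100 °C): 213.7 × 2258.0 = 482535 J
q5 (heat steam 100.0→113.2 °C): 213.7 × 2.0 × 13.2 = 5642 J
Total: 4962 + 70307 + 88686 + 482535 + 5642 = 652132 J = 652 kJ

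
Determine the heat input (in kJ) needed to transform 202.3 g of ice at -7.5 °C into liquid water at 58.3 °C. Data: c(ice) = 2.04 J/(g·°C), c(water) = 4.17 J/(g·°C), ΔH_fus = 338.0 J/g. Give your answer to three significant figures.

q = 121 kJ

q1 (heat ice -7.5→0.0 °C): 202.3 × 2.04 × 7.5 = 3095 J
q2 (melt at 0 °C): 202.3 × 338.0 = 68377 J
q3 (heat water 0.0→58.3 °C): 202.3 × 4.17 × 58.3 = 49181 J
Total: 3095 + 68377 + 49181 = 120653 J = 121 kJ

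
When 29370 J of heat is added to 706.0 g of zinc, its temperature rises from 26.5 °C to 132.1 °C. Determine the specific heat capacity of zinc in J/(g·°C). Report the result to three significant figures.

c = 0.394 J/(g·°C)

c = q / (m ΔT) = 29370 / (706.0 × 105.6)
c = 29370 / 74553.6 = 0.394 J/(g·°C)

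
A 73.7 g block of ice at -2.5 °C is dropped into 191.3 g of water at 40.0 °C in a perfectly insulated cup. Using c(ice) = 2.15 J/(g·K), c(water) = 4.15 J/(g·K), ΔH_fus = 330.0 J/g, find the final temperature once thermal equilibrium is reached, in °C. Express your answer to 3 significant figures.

T_f = 6.40 °C

Heat to bring ice to 0 °C and melt it: q₁ = 73.7×2.15×2.5 + 73.7×330.0 = 24717 J
Heat the water can supply cooling to 0 °C: 191.3×4.15×40.0 = 31755.8 J > q₁, so all ice melts.
Energy balance: 191.3×4.15×(40.0 − T) = 24717 + 73.7×4.15×(T − 0)
793.895(40.0 − T) = 24717 + 305.855 T
31755.8 − 24717 = 1099.750 T
T = 7038.8 / 1099.750 = 6.400 °C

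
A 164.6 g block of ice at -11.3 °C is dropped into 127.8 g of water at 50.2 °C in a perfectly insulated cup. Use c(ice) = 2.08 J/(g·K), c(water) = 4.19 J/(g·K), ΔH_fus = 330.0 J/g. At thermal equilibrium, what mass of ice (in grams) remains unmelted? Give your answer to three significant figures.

Heat to warm all ice to 0 °C: 164.6×2.08×11.3 = 3868.8 J
Heat released by water cooling to 0 °C: 127.8×4.19×50.2 = 26881 J
26881 J < 3868.8 + 164.6×330.0 = 58186.8 J, so not all ice melts; final T = 0 °C.
Heat left for melting: 26881 − 3868.8 = 23012.2 J
Mass melted = 23012.2 / 330.0 = 69.73 g
Ice remaining = 164.6 − 69.73 = 94.87 g

m_ice remaining = 94.9 g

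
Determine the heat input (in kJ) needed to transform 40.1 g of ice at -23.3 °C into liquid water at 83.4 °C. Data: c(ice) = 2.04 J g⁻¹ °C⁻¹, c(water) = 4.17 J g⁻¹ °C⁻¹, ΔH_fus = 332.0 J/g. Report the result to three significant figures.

q1 (heat ice -23.3→0.0 °C): 40.1 × 2.04 × 23.3 = 1906 J
q2 (melt at 0 °C): 40.1 × 332.0 = 13313 J
q3 (heat water 0.0→83.4 °C): 40.1 × 4.17 × 83.4 = 13946 J
Total: 1906 + 13313 + 13946 = 29165 J = 29.2 kJ

q = 29.2 kJ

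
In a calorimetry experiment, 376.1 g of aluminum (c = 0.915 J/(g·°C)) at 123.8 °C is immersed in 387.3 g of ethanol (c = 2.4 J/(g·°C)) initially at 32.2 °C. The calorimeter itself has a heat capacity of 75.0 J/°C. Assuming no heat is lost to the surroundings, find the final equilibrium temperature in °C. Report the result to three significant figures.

Heat lost by aluminum = heat gained by ethanol + calorimeter.
(376.1)(0.915)(123.8 − T) = [(387.3)(2.4) + 75.0](T − 32.2)
344.1315 (123.8 − T) = 1004.52 (T − 32.2)
42603 − 344.1315 T = 1004.52 T − 32346
74949 = 1348.6515 T
T = 55.57 °C

T_f = 55.6 °C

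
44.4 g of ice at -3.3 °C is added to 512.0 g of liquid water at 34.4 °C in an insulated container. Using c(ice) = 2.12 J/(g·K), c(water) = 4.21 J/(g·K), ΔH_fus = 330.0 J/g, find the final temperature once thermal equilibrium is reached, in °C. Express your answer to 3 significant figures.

T_f = 25.3 °C

Heat to bring ice to 0 °C and melt it: q₁ = 44.4×2.12×3.3 + 44.4×330.0 = 14963 J
Heat the water can supply cooling to 0 °C: 512.0×4.21×34.4 = 74149.9 J > q₁, so all ice melts.
Energy balance: 512.0×4.21×(34.4 − T) = 14963 + 44.4×4.21×(T − 0)
2155.52(34.4 − T) = 14963 + 186.924 T
74149.9 − 14963 = 2342.444 T
T = 59186.9 / 2342.444 = 25.27 °C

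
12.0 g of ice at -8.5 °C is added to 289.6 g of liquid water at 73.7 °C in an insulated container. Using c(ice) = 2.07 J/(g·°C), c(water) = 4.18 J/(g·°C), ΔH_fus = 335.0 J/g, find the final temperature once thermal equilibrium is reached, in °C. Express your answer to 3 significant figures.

Heat to bring ice to 0 °C and melt it: q₁ = 12.0×2.07×8.5 + 12.0×335.0 = 4231.1 J
Heat the water can supply cooling to 0 °C: 289.6×4.18×73.7 = 89215.9 J > q₁, so all ice melts.
Energy balance: 289.6×4.18×(73.7 − T) = 4231.1 + 12.0×4.18×(T − 0)
1210.528(73.7 − T) = 4231.1 + 50.16 T
89215.9 − 4231.1 = 1260.688 T
T = 84984.8 / 1260.688 = 67.41 °C

T_f = 67.4 °C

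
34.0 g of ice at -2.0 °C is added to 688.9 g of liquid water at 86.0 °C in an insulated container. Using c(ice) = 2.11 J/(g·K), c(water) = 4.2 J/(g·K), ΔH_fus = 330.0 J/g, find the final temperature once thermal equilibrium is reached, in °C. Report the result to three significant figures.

T_f = 78.2 °C

Heat to bring ice to 0 °C and melt it: q₁ = 34.0×2.11×2.0 + 34.0×330.0 = 11363 J
Heat the water can supply cooling to 0 °C: 688.9×4.2×86.0 = 248831 J > q₁, so all ice melts.
Energy balance: 688.9×4.2×(86.0 − T) = 11363 + 34.0×4.2×(T − 0)
2893.38(86.0 − T) = 11363 + 142.8 T
248831 − 11363 = 3036.18 T
T = 237468 / 3036.18 = 78.21 °C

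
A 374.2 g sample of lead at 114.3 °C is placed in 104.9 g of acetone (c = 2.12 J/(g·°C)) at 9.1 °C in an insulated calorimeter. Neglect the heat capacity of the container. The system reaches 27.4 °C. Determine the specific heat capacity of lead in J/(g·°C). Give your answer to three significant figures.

c = 0.125 J/(g·°C)

q_gained = (104.9 × 2.12) × (27.4 − 9.1) = 4070 J
q_lost = 374.2 × c × (114.3 − 27.4) = 32517.98 c
Set equal: c = 4070 / 32517.98 = 0.125 J/(g·°C)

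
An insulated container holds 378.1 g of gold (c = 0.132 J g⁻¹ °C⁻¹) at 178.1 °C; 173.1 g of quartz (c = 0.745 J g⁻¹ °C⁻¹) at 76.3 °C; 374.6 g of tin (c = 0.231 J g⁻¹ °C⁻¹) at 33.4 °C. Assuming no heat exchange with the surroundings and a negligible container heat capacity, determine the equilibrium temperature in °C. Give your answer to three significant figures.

Σ mᵢcᵢ(T − Tᵢ) = 0  ⇒  T = Σ mᵢcᵢTᵢ / Σ mᵢcᵢ
Σ mᵢcᵢ = 378.1×0.132 + 173.1×0.745 + 374.6×0.231 = 265.4013
Σ mᵢcᵢTᵢ = 49.9092×178.1 + 128.9595×76.3 + 86.5326×33.4 = 21619
T = 21619 / 265.4013 = 81.46 °C

T_f = 81.5 °C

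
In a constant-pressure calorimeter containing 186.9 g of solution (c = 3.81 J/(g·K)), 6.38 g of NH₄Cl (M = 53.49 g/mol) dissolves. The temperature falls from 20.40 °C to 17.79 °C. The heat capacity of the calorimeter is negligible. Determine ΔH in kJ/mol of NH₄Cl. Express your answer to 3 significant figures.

|ΔT| = |17.79 − 20.40| = 2.61 °C
|q_surr| = (186.9 × 3.81) × 2.61 = 712.089 × 2.61 = 1859 J
n(NH₄Cl) = 6.38 / 53.49 = 0.1193 mol
Temperature fell, so q_rxn = +|q_surr| = 1.859 kJ
ΔH = q_rxn / n = 15.58 kJ/mol

ΔH = 15.6 kJ/mol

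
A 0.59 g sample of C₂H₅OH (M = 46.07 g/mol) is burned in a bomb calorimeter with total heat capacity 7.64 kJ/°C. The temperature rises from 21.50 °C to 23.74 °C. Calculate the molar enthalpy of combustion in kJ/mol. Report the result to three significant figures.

ΔT = 23.74 − 21.50 = 2.24 °C
q_cal = C_cal × ΔT = 7.64 × 2.24 = 17.1136 kJ
n = 0.59 / 46.07 = 0.01281 mol
q_rxn = −q_cal = -17.1136 kJ
ΔH = -17.1136 / 0.01281 = -1336 kJ/mol

ΔH = -1340 kJ/mol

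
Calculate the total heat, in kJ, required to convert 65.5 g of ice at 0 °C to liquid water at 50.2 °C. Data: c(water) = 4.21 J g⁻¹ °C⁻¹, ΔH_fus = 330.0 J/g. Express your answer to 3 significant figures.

q1 (melt at 0 °C): 65.5 × 330.0 = 21615 J
q2 (heat water 0.0→50.2 °C): 65.5 × 4.21 × 50.2 = 13843 J
Total: 21615 + 13843 = 35458 J = 35.5 kJ

q = 35.5 kJ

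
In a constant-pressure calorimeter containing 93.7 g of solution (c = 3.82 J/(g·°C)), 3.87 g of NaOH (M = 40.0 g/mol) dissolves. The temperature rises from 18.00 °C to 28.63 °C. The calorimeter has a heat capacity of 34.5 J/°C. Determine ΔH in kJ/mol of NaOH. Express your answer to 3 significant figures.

ΔH = -43.1 kJ/mol

|ΔT| = |28.63 − 18.00| = 10.63 °C
|q_surr| = (93.7 × 3.82 + 34.5) × 10.63 = 392.434 × 10.63 = 4172 J
n(NaOH) = 3.87 / 40.0 = 0.09675 mol
Temperature rose, so q_rxn = −|q_surr| = -4.172 kJ
ΔH = q_rxn / n = -43.12 kJ/mol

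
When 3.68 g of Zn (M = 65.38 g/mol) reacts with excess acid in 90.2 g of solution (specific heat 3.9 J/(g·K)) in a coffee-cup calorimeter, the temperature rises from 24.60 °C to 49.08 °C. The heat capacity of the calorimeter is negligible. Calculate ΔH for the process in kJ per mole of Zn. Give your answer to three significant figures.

|ΔT| = |49.08 − 24.60| = 24.48 °C
|q_surr| = (90.2 × 3.9) × 24.48 = 351.78 × 24.48 = 8612 J
n(Zn) = 3.68 / 65.38 = 0.05629 mol
Temperature rose, so q_rxn = −|q_surr| = -8.612 kJ
ΔH = q_rxn / n = -153.0 kJ/mol

ΔH = -153 kJ/mol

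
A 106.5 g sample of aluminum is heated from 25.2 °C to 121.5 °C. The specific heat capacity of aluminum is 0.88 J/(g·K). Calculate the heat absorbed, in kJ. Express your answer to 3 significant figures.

q = m c ΔT = 106.5 × 0.88 × (121.5 − 25.2)
q = 106.5 × 0.88 × 96.3 = 9025 J = 9.03 kJ

q = 9.03 kJ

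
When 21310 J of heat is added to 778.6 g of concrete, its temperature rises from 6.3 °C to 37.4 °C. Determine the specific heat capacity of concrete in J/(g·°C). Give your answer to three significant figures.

c = 0.880 J/(g·°C)

c = q / (m ΔT) = 21310 / (778.6 × 31.1)
c = 21310 / 24214.46 = 0.880 J/(g·°C)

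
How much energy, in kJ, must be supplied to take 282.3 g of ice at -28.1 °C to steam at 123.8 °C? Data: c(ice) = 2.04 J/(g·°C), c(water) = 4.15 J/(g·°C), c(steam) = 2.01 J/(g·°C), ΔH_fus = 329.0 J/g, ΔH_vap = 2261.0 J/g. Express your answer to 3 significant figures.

q = 878 kJ

q1 (heat ice -28.1→0.0 °C): 282.3 × 2.04 × 28.1 = 16183 J
q2 (melt at 0 °C): 282.3 × 329.0 = 92877 J
q3 (heat water 0.0→100.0 °C): 282.3 × 4.15 × 100.0 = 117155 J
q4 (vaporize at 100 °C): 282.3 × 2261.0 = 638280 J
q5 (heat steam 100.0→123.8 °C): 282.3 × 2.01 × 23.8 = 13505 J
Total: 16183 + 92877 + 117155 + 638280 + 13505 = 878000 J = 878 kJ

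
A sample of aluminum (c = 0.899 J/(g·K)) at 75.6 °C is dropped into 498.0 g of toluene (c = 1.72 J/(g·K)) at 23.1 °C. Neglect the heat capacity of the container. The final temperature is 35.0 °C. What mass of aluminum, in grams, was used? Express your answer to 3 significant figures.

m = 279 g

q_gained = (498.0 × 1.72) × (35.0 − 23.1) = 10190 J
q_lost = m × 0.899 × (75.6 − 35.0) = 36.4994 m
m = 10190 / 36.4994 = 279 g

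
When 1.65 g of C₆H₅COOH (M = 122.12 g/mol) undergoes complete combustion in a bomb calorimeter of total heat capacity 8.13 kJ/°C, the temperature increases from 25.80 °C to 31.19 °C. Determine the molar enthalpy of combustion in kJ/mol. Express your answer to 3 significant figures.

ΔT = 31.19 − 25.80 = 5.39 °C
q_cal = C_cal × ΔT = 8.13 × 5.39 = 43.8207 kJ
n = 1.65 / 122.12 = 0.01351 mol
q_rxn = −q_cal = -43.8207 kJ
ΔH = -43.8207 / 0.01351 = -3244 kJ/mol

ΔH = -3240 kJ/mol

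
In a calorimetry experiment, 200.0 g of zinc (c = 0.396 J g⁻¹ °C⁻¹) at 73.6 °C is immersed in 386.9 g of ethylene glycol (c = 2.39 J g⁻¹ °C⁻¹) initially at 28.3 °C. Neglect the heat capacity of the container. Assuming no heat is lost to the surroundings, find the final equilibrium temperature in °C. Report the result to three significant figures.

Heat lost by zinc = heat gained by ethylene glycol.
(200.0)(0.396)(73.6 − T) = (386.9)(2.39)(T − 28.3)
79.2 (73.6 − T) = 924.691 (T − 28.3)
5829.1 − 79.2 T = 924.691 T − 26169
31998.1 = 1003.891 T
T = 31.87 °C

T_f = 31.9 °C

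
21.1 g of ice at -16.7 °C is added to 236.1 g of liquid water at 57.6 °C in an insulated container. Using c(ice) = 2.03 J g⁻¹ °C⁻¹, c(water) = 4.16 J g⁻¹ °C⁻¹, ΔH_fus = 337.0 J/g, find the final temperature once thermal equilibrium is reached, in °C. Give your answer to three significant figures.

Heat to bring ice to 0 °C and melt it: q₁ = 21.1×2.03×16.7 + 21.1×337.0 = 7826.0 J
Heat the water can supply cooling to 0 °C: 236.1×4.16×57.6 = 56573.3 J > q₁, so all ice melts.
Energy balance: 236.1×4.16×(57.6 − T) = 7826.0 + 21.1×4.16×(T − 0)
982.176(57.6 − T) = 7826.0 + 87.776 T
56573.3 − 7826.0 = 1069.952 T
T = 48747.3 / 1069.952 = 45.56 °C

T_f = 45.6 °C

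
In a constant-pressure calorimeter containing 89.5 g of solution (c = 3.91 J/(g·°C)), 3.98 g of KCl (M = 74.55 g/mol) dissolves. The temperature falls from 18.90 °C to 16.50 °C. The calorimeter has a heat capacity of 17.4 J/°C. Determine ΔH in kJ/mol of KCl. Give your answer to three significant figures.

|ΔT| = |16.50 − 18.90| = 2.40 °C
|q_surr| = (89.5 × 3.91 + 17.4) × 2.40 = 367.345 × 2.40 = 881.6 J
n(KCl) = 3.98 / 74.55 = 0.05339 mol
Temperature fell, so q_rxn = +|q_surr| = 0.8816 kJ
ΔH = q_rxn / n = 16.51 kJ/mol

ΔH = 16.5 kJ/mol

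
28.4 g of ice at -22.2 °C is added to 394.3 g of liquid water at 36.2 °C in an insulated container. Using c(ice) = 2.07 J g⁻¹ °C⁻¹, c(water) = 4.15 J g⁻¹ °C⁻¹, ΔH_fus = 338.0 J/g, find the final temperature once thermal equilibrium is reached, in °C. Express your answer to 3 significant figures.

Heat to bring ice to 0 °C and melt it: q₁ = 28.4×2.07×22.2 + 28.4×338.0 = 10904 J
Heat the water can supply cooling to 0 °C: 394.3×4.15×36.2 = 59235.7 J > q₁, so all ice melts.
Energy balance: 394.3×4.15×(36.2 − T) = 10904 + 28.4×4.15×(T − 0)
1636.345(36.2 − T) = 10904 + 117.86 T
59235.7 − 10904 = 1754.205 T
T = 48331.7 / 1754.205 = 27.55 °C

T_f = 27.6 °C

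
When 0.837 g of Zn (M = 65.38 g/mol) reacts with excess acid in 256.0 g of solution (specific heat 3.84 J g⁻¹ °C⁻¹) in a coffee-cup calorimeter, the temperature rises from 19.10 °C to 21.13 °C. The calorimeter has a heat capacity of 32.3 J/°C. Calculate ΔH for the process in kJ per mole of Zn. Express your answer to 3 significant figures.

ΔH = -161 kJ/mol

|ΔT| = |21.13 − 19.10| = 2.03 °C
|q_surr| = (256.0 × 3.84 + 32.3) × 2.03 = 1015.34 × 2.03 = 2061 J
n(Zn) = 0.837 / 65.38 = 0.01280 mol
Temperature rose, so q_rxn = −|q_surr| = -2.061 kJ
ΔH = q_rxn / n = -161.0 kJ/mol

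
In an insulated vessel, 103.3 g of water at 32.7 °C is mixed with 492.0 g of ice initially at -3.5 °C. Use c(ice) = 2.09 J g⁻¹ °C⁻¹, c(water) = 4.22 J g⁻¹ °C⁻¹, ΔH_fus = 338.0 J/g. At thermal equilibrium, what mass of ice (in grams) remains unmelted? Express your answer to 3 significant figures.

m_ice remaining = 460 g

Heat to warm all ice to 0 °C: 492.0×2.09×3.5 = 3599.0 J
Heat released by water cooling to 0 °C: 103.3×4.22×32.7 = 14255 J
14255 J < 3599.0 + 492.0×338.0 = 169895.0 J, so not all ice melts; final T = 0 °C.
Heat left for melting: 14255 − 3599.0 = 10656.0 J
Mass melted = 10656.0 / 338.0 = 31.53 g
Ice remaining = 492.0 − 31.53 = 460.47 g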